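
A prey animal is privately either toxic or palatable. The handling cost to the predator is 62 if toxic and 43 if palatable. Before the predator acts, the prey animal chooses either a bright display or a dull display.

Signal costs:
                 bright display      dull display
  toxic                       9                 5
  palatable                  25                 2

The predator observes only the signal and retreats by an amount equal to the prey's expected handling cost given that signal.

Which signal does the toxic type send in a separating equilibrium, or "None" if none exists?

Try toxic → bright display, palatable → dull display:
  Under separation the predator infers type exactly: bright display → toxic (pays 62), dull display → palatable (pays 43).
  Toxic: bright display gives 62 − 9 = 53; dull display gives 43 − 5 = 38. No deviation. ✓
  Palatable: dull display gives 43 − 2 = 41; bright display gives 62 − 25 = 37. No deviation. ✓
Both hold — the toxic type sends bright display.

bright display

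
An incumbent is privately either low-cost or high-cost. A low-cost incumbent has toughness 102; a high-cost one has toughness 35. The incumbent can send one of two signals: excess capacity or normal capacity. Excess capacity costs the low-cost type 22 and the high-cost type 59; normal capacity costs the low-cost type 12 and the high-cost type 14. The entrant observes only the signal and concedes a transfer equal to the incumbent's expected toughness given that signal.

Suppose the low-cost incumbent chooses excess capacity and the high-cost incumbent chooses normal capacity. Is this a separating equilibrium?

No

If types separate, excess capacity earns payment 102 and normal capacity earns 35.
Low-cost: excess capacity gives 102 − 22 = 80; normal capacity gives 35 − 12 = 23. No deviation. ✓
High-cost: normal capacity gives 35 − 14 = 21; excess capacity gives 102 − 59 = 43. Would deviate. ✗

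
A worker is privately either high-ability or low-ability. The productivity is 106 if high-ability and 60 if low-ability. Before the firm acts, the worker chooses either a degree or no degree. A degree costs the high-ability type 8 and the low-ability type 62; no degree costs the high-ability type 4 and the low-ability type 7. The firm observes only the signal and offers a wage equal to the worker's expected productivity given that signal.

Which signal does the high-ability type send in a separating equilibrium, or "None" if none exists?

Try high-ability → degree, low-ability → no degree:
  Under separation the firm infers type exactly: degree → high-ability (pays 106), no degree → low-ability (pays 60).
  High-ability: degree gives 106 − 8 = 98; no degree gives 60 − 4 = 56. No deviation. ✓
  Low-ability: no degree gives 60 − 7 = 53; degree gives 106 − 62 = 44. No deviation. ✓
Both hold — the high-ability type sends degree.

degree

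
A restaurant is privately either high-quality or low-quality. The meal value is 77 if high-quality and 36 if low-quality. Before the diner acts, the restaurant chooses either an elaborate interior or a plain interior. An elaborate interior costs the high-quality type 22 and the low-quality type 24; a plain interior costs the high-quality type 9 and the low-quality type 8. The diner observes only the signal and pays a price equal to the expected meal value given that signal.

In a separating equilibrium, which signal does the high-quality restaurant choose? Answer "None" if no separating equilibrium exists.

Try high-quality → elaborate interior, low-quality → plain interior:
  Under separation the diner infers type exactly: elaborate interior → high-quality (pays 77), plain interior → low-quality (pays 36).
  High-quality: elaborate interior gives 77 − 22 = 55; plain interior gives 36 − 9 = 27. No deviation. ✓
  Low-quality: plain interior gives 36 − 8 = 28; elaborate interior gives 77 − 24 = 53. Would deviate. ✗
Try high-quality → plain interior, low-quality → elaborate interior:
  Under separation the diner infers type exactly: plain interior → high-quality (pays 77), elaborate interior → low-quality (pays 36).
  High-quality: plain interior gives 77 − 9 = 68; elaborate interior gives 36 − 22 = 14. No deviation. ✓
  Low-quality: elaborate interior gives 36 − 24 = 12; plain interior gives 77 − 8 = 69. Would deviate. ✗
Neither assignment is incentive-compatible.

None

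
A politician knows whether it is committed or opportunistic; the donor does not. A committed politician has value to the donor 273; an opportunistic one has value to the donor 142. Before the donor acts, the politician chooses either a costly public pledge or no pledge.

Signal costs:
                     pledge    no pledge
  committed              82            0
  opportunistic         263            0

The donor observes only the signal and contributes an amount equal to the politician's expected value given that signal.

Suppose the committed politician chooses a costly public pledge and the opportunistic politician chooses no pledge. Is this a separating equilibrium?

Yes

If types separate, pledge earns payment 273 and no pledge earns 142.
Committed: pledge gives 273 − 82 = 191; no pledge gives 142 − 0 = 142. No deviation. ✓
Opportunistic: no pledge gives 142 − 0 = 142; pledge gives 273 − 263 = 10. No deviation. ✓
Neither type gains from mimicking the other.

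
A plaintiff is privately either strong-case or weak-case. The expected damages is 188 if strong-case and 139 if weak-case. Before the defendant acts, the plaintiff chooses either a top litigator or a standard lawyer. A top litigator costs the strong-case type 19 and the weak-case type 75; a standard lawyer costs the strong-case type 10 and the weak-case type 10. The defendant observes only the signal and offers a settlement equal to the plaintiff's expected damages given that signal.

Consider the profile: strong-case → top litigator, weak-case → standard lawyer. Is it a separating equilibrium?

If types separate, top litigator earns payment 188 and standard lawyer earns 139.
Strong-case: top litigator gives 188 − 19 = 169; standard lawyer gives 139 − 10 = 129. No deviation. ✓
Weak-case: standard lawyer gives 139 − 10 = 129; top litigator gives 188 − 75 = 113. No deviation. ✓
Neither type gains from mimicking the other.

Yes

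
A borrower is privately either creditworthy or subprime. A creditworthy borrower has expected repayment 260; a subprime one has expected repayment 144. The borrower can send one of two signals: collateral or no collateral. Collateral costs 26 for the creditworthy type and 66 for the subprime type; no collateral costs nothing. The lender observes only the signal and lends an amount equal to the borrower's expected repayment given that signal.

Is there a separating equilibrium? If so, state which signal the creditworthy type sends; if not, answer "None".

None

Try creditworthy → collateral, subprime → no collateral:
  If types separate, collateral earns payment 260 and no collateral earns 144.
  Creditworthy: collateral gives 260 − 26 = 234; no collateral gives 144 − 0 = 144. No deviation. ✓
  Subprime: no collateral gives 144 − 0 = 144; collateral gives 260 − 66 = 194. Would deviate. ✗
Try creditworthy → no collateral, subprime → collateral:
  If types separate, no collateral earns payment 260 and collateral earns 144.
  Creditworthy: no collateral gives 260 − 0 = 260; collateral gives 144 − 26 = 118. No deviation. ✓
  Subprime: collateral gives 144 − 66 = 78; no collateral gives 260 − 0 = 260. Would deviate. ✗
Neither assignment is incentive-compatible.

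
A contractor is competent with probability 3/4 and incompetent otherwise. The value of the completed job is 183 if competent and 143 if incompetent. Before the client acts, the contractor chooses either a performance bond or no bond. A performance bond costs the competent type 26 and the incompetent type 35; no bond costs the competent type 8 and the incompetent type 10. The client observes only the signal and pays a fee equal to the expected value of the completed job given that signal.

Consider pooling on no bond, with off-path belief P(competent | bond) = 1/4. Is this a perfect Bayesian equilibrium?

At the pooled signal (no bond) the client holds the prior 3/4 and pays 3/4·183 + 1/4·143 = 173. Off-path (bond) belief 1/4 gives 1/4·183 + 3/4·143 = 153.
Competent: no bond gives 173 − 8 = 165; bond gives 153 − 26 = 127. Stays. ✓
Incompetent: no bond gives 173 − 10 = 163; bond gives 153 − 35 = 118. Stays. ✓

Yes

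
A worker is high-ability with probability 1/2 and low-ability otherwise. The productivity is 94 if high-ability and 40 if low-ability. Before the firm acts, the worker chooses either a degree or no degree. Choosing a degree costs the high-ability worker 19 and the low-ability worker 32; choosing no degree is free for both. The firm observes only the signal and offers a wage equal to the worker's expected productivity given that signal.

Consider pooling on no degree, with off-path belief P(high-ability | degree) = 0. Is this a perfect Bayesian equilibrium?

Yes

At the pooled signal (no degree) the firm holds the prior 1/2 and pays 1/2·94 + 1/2·40 = 67. Off-path (degree) belief 0 gives 0·94 + 1·40 = 40.
High-ability: no degree gives 67 − 0 = 67; degree gives 40 − 19 = 21. Stays. ✓
Low-ability: no degree gives 67 − 0 = 67; degree gives 40 − 32 = 8. Stays. ✓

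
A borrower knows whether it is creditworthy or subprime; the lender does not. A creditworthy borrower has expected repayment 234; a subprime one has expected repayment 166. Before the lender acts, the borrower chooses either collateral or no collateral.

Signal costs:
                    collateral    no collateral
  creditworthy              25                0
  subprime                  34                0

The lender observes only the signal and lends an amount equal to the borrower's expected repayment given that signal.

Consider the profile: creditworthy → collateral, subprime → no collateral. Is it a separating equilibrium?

No

If types separate, collateral earns payment 234 and no collateral earns 166.
Creditworthy: collateral gives 234 − 25 = 209; no collateral gives 166 − 0 = 166. No deviation. ✓
Subprime: no collateral gives 166 − 0 = 166; collateral gives 234 − 34 = 200. Would deviate. ✗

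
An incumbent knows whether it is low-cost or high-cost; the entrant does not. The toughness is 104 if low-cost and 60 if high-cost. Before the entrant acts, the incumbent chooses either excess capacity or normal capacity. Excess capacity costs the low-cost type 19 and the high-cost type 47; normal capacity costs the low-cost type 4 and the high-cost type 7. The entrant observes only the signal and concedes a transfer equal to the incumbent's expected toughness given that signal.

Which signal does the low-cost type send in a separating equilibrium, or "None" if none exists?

None

Try low-cost → excess capacity, high-cost → normal capacity:
  If types separate, excess capacity earns payment 104 and normal capacity earns 60.
  Low-cost: excess capacity gives 104 − 19 = 85; normal capacity gives 60 − 4 = 56. No deviation. ✓
  High-cost: normal capacity gives 60 − 7 = 53; excess capacity gives 104 − 47 = 57. Would deviate. ✗
Try low-cost → normal capacity, high-cost → excess capacity:
  If types separate, normal capacity earns payment 104 and excess capacity earns 60.
  Low-cost: normal capacity gives 104 − 4 = 100; excess capacity gives 60 − 19 = 41. No deviation. ✓
  High-cost: excess capacity gives 60 − 47 = 13; normal capacity gives 104 − 7 = 97. Would deviate. ✗
Neither assignment is incentive-compatible.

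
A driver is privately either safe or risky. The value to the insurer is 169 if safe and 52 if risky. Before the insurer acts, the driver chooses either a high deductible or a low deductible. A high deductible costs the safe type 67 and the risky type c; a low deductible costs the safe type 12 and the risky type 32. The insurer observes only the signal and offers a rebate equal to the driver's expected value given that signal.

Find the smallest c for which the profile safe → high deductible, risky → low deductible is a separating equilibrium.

149

Under separation: high deductible → safe (pays 169); low deductible → risky (pays 52).
Safe: 169 − 67 = 102 ≥ 52 − 12 = 40. Holds regardless of c. ✓
Risky: 52 − 32 ≥ 169 − c, so c ≥ 169 − 20 = 149.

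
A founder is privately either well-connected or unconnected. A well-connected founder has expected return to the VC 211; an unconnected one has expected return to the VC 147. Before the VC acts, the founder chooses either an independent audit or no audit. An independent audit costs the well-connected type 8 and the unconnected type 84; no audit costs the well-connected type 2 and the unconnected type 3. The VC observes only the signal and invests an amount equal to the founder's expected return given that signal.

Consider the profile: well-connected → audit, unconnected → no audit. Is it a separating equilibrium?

If types separate, audit earns payment 211 and no audit earns 147.
Well-connected: audit gives 211 − 8 = 203; no audit gives 147 − 2 = 145. No deviation. ✓
Unconnected: no audit gives 147 − 3 = 144; audit gives 211 − 84 = 127. No deviation. ✓
Neither type gains from mimicking the other.

Yes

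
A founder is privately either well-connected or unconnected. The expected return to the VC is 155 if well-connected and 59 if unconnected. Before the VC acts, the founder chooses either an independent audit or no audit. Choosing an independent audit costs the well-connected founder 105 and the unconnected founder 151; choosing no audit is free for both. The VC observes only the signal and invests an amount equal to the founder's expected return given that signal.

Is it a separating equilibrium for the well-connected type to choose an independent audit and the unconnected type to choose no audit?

If types separate, audit earns payment 155 and no audit earns 59.
Well-connected: audit gives 155 − 105 = 50; no audit gives 59 − 0 = 59. Would deviate. ✗
Unconnected: no audit gives 59 − 0 = 59; audit gives 155 − 151 = 4. No deviation. ✓

No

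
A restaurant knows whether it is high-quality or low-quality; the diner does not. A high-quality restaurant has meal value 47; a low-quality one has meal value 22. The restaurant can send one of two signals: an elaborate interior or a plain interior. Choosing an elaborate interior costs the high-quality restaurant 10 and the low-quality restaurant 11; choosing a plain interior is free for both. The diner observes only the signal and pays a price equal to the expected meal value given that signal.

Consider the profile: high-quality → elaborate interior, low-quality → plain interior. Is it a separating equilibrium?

No

If types separate, elaborate interior earns payment 47 and plain interior earns 22.
High-quality: elaborate interior gives 47 − 10 = 37; plain interior gives 22 − 0 = 22. No deviation. ✓
Low-quality: plain interior gives 22 − 0 = 22; elaborate interior gives 47 − 11 = 36. Would deviate. ✗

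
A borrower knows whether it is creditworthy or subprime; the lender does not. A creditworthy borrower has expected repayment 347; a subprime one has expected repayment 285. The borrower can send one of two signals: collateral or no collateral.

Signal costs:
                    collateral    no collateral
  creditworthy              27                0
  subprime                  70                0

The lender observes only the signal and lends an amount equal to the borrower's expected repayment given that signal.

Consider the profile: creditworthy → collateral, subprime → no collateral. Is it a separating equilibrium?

If types separate, collateral earns payment 347 and no collateral earns 285.
Creditworthy: collateral gives 347 − 27 = 320; no collateral gives 285 − 0 = 285. No deviation. ✓
Subprime: no collateral gives 285 − 0 = 285; collateral gives 347 − 70 = 277. No deviation. ✓
Both incentive constraints hold.

Yes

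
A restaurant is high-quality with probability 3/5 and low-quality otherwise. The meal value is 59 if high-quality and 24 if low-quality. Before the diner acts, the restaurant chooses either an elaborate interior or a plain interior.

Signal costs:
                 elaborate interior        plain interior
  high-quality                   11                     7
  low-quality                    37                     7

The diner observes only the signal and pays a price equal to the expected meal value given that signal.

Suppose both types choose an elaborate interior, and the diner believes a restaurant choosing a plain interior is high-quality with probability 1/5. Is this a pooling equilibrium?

At the pooled signal (elaborate interior) the diner holds the prior 3/5 and pays 3/5·59 + 2/5·24 = 45. Off-path (plain interior) belief 1/5 gives 1/5·59 + 4/5·24 = 31.
High-quality: elaborate interior gives 45 − 11 = 34; plain interior gives 31 − 7 = 24. Stays. ✓
Low-quality: elaborate interior gives 45 − 37 = 8; plain interior gives 31 − 7 = 24. Deviates. ✗

No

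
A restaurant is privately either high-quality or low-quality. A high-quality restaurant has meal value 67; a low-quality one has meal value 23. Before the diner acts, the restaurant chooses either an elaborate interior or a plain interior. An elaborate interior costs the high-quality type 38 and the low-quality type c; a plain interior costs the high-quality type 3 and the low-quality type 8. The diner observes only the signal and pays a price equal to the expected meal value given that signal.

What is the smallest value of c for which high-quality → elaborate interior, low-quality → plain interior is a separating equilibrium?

Under separation: elaborate interior → high-quality (pays 67); plain interior → low-quality (pays 23).
High-quality: 67 − 38 = 29 ≥ 23 − 3 = 20. Holds regardless of c. ✓
Low-quality: 23 − 8 ≥ 67 − c, so c ≥ 67 − 15 = 52.

52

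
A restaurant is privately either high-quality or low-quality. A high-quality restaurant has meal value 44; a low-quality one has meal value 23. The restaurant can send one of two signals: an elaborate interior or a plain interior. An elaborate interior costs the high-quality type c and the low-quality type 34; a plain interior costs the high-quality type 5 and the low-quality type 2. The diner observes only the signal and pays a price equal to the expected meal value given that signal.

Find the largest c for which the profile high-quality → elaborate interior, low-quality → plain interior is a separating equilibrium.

Under separation: elaborate interior → high-quality (pays 44); plain interior → low-quality (pays 23).
Low-quality: 23 − 2 = 21 ≥ 44 − 34 = 10. Holds regardless of c. ✓
High-quality: 44 − c ≥ 23 − 5, so c ≤ 44 − 18 = 26.

26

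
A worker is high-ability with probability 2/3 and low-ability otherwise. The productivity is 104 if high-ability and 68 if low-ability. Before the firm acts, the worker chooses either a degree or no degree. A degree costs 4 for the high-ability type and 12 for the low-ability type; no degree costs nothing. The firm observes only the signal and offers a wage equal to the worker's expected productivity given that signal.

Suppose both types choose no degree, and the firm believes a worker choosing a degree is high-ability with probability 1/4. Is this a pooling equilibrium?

Yes

On the equilibrium path (no degree) the firm holds the prior 2/3 and pays 2/3·104 + 1/3·68 = 92. Off-path (degree) belief 1/4 gives 1/4·104 + 3/4·68 = 77.
High-ability: no degree gives 92 − 0 = 92; degree gives 77 − 4 = 73. Stays. ✓
Low-ability: no degree gives 92 − 0 = 92; degree gives 77 − 12 = 65. Stays. ✓
Beliefs are Bayes-consistent on-path and both types best-respond.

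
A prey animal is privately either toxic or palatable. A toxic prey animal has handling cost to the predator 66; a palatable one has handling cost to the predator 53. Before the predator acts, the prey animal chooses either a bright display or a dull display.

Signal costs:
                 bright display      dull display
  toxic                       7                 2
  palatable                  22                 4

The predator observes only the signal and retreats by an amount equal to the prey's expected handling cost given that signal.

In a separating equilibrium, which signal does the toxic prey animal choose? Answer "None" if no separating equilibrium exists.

Try toxic → bright display, palatable → dull display:
  Under separation the predator infers type exactly: bright display → toxic (pays 66), dull display → palatable (pays 53).
  Toxic: bright display gives 66 − 7 = 59; dull display gives 53 − 2 = 51. No deviation. ✓
  Palatable: dull display gives 53 − 4 = 49; bright display gives 66 − 22 = 44. No deviation. ✓
Both hold — the toxic type sends bright display.

bright display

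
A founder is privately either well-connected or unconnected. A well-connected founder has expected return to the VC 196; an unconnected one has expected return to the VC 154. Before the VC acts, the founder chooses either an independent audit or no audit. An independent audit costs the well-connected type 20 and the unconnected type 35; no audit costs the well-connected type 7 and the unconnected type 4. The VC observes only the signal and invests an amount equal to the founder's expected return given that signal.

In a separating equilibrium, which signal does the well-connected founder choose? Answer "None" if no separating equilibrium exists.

Try well-connected → audit, unconnected → no audit:
  If types separate, audit earns payment 196 and no audit earns 154.
  Well-connected: audit gives 196 − 20 = 176; no audit gives 154 − 7 = 147. No deviation. ✓
  Unconnected: no audit gives 154 − 4 = 150; audit gives 196 − 35 = 161. Would deviate. ✗
Try well-connected → no audit, unconnected → audit:
  If types separate, no audit earns payment 196 and audit earns 154.
  Well-connected: no audit gives 196 − 7 = 189; audit gives 154 − 20 = 134. No deviation. ✓
  Unconnected: audit gives 154 − 35 = 119; no audit gives 196 − 4 = 192. Would deviate. ✗
Neither assignment is incentive-compatible.

None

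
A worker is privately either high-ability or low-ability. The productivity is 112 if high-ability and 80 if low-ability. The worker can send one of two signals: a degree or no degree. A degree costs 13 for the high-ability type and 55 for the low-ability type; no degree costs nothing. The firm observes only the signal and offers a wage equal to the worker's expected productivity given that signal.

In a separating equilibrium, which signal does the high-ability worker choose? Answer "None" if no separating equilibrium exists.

Try high-ability → degree, low-ability → no degree:
  Under separation the firm infers type exactly: degree → high-ability (pays 112), no degree → low-ability (pays 80).
  High-ability: degree gives 112 − 13 = 99; no degree gives 80 − 0 = 80. No deviation. ✓
  Low-ability: no degree gives 80 − 0 = 80; degree gives 112 − 55 = 57. No deviation. ✓
Both hold — the high-ability type sends degree.

degree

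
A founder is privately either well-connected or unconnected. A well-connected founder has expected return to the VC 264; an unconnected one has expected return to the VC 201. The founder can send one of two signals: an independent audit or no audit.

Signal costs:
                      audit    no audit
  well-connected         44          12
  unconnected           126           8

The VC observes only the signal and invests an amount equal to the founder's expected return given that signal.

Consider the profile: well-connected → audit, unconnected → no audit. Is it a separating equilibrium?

Yes

If types separate, audit earns payment 264 and no audit earns 201.
Well-connected: audit gives 264 − 44 = 220; no audit gives 201 − 12 = 189. No deviation. ✓
Unconnected: no audit gives 201 − 8 = 193; audit gives 264 − 126 = 138. No deviation. ✓
Neither type gains from mimicking the other.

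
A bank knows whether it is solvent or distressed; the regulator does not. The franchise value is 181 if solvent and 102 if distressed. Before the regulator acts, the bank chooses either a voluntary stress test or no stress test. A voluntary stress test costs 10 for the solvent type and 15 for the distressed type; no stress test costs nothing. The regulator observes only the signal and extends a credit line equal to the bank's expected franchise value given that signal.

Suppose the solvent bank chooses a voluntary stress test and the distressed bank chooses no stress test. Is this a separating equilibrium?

If types separate, stress test earns payment 181 and no stress test earns 102.
Solvent: stress test gives 181 − 10 = 171; no stress test gives 102 − 0 = 102. No deviation. ✓
Distressed: no stress test gives 102 − 0 = 102; stress test gives 181 − 15 = 166. Would deviate. ✗

No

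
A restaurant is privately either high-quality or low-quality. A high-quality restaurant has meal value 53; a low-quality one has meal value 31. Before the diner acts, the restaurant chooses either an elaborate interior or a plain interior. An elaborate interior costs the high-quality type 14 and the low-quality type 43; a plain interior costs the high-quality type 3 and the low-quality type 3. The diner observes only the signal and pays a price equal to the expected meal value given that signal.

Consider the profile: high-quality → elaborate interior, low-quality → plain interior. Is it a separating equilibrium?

Yes

If types separate, elaborate interior earns payment 53 and plain interior earns 31.
High-quality: elaborate interior gives 53 − 14 = 39; plain interior gives 31 − 3 = 28. No deviation. ✓
Low-quality: plain interior gives 31 − 3 = 28; elaborate interior gives 53 − 43 = 10. No deviation. ✓
Neither type gains from mimicking the other.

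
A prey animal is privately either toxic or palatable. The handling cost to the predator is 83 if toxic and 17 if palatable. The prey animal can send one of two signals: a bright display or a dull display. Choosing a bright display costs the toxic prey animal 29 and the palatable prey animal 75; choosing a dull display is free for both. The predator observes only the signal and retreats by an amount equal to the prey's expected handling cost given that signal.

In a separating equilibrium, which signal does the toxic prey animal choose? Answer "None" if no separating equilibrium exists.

Try toxic → bright display, palatable → dull display:
  If types separate, bright display earns payment 83 and dull display earns 17.
  Toxic: bright display gives 83 − 29 = 54; dull display gives 17 − 0 = 17. No deviation. ✓
  Palatable: dull display gives 17 − 0 = 17; bright display gives 83 − 75 = 8. No deviation. ✓
Both hold — the toxic type sends bright display.

bright display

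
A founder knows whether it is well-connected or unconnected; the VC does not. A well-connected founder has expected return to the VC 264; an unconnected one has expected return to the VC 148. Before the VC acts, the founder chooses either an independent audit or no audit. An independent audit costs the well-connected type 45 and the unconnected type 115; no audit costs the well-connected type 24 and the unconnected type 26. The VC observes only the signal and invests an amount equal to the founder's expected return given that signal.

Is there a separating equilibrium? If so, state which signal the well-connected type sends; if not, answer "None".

None

Try well-connected → audit, unconnected → no audit:
  Under separation the VC infers type exactly: audit → well-connected (pays 264), no audit → unconnected (pays 148).
  Well-connected: audit gives 264 − 45 = 219; no audit gives 148 − 24 = 124. No deviation. ✓
  Unconnected: no audit gives 148 − 26 = 122; audit gives 264 − 115 = 149. Would deviate. ✗
Try well-connected → no audit, unconnected → audit:
  Under separation the VC infers type exactly: no audit → well-connected (pays 264), audit → unconnected (pays 148).
  Well-connected: no audit gives 264 − 24 = 240; audit gives 148 − 45 = 103. No deviation. ✓
  Unconnected: audit gives 148 − 115 = 33; no audit gives 264 − 26 = 238. Would deviate. ✗
Neither assignment is incentive-compatible.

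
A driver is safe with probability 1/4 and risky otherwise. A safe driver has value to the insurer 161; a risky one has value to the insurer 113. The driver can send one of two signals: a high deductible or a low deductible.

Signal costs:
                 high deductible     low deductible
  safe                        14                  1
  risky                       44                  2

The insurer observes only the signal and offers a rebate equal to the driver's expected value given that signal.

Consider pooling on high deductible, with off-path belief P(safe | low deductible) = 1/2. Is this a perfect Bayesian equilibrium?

No

On the equilibrium path (high deductible) the insurer holds the prior 1/4 and pays 1/4·161 + 3/4·113 = 125. Off-path (low deductible) belief 1/2 gives 1/2·161 + 1/2·113 = 137.
Safe: high deductible gives 125 − 14 = 111; low deductible gives 137 − 1 = 136. Deviates. ✗
Risky: high deductible gives 125 − 44 = 81; low deductible gives 137 − 2 = 135. Deviates. ✗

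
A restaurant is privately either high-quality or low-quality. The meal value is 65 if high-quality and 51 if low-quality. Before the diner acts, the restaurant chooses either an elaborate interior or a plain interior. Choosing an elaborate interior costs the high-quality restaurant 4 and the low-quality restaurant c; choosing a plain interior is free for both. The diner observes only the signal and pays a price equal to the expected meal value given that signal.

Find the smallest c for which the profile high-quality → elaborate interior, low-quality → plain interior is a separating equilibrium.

Under separation: elaborate interior → high-quality (pays 65); plain interior → low-quality (pays 51).
High-quality: 65 − 4 = 61 ≥ 51 − 0 = 51. Holds regardless of c. ✓
Low-quality: 51 − 0 ≥ 65 − c, so c ≥ 65 − 51 = 14.

14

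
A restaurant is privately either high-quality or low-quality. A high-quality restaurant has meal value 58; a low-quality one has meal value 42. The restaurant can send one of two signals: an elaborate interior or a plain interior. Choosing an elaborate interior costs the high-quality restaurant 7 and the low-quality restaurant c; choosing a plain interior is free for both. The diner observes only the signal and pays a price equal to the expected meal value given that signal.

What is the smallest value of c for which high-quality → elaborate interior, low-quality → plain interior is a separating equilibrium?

Under separation: elaborate interior → high-quality (pays 58); plain interior → low-quality (pays 42).
High-quality: 58 − 7 = 51 ≥ 42 − 0 = 42. Holds regardless of c. ✓
Low-quality: 42 − 0 ≥ 58 − c, so c ≥ 58 − 42 = 16.

16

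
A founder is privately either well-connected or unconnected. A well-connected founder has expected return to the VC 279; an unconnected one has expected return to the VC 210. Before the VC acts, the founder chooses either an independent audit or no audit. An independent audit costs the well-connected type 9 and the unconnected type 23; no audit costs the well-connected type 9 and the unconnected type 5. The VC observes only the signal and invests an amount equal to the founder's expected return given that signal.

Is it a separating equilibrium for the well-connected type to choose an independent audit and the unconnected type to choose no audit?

If types separate, audit earns payment 279 and no audit earns 210.
Well-connected: audit gives 279 − 9 = 270; no audit gives 210 − 9 = 201. No deviation. ✓
Unconnected: no audit gives 210 − 5 = 205; audit gives 279 − 23 = 256. Would deviate. ✗

No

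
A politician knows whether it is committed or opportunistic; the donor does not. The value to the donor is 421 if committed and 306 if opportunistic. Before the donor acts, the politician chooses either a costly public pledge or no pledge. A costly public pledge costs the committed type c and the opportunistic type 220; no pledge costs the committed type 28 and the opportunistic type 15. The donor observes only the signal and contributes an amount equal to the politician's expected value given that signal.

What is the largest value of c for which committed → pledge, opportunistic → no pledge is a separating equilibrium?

Under separation: pledge → committed (pays 421); no pledge → opportunistic (pays 306).
Opportunistic: 306 − 15 = 291 ≥ 421 − 220 = 201. Holds regardless of c. ✓
Committed: 421 − c ≥ 306 − 28, so c ≤ 421 − 278 = 143.

143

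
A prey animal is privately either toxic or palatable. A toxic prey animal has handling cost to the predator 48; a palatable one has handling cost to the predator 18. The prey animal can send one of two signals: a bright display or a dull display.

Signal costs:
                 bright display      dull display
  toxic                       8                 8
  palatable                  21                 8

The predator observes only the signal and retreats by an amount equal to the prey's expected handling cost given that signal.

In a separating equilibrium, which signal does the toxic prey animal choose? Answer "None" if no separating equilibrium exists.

None

Try toxic → bright display, palatable → dull display:
  If types separate, bright display earns payment 48 and dull display earns 18.
  Toxic: bright display gives 48 − 8 = 40; dull display gives 18 − 8 = 10. No deviation. ✓
  Palatable: dull display gives 18 − 8 = 10; bright display gives 48 − 21 = 27. Would deviate. ✗
Try toxic → dull display, palatable → bright display:
  If types separate, dull display earns payment 48 and bright display earns 18.
  Toxic: dull display gives 48 − 8 = 40; bright display gives 18 − 8 = 10. No deviation. ✓
  Palatable: bright display gives 18 − 21 = -3; dull display gives 48 − 8 = 40. Would deviate. ✗
Neither assignment is incentive-compatible.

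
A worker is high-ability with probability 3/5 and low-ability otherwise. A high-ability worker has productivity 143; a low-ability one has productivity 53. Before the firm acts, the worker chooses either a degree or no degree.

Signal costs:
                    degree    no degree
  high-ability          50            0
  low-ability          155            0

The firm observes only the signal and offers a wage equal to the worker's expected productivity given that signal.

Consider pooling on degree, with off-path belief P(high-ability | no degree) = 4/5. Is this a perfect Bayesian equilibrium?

No

On the equilibrium path (degree) the firm holds the prior 3/5 and pays 3/5·143 + 2/5·53 = 107. Off-path (no degree) belief 4/5 gives 4/5·143 + 1/5·53 = 125.
High-ability: degree gives 107 − 50 = 57; no degree gives 125 − 0 = 125. Deviates. ✗
Low-ability: degree gives 107 − 155 = -48; no degree gives 125 − 0 = 125. Deviates. ✗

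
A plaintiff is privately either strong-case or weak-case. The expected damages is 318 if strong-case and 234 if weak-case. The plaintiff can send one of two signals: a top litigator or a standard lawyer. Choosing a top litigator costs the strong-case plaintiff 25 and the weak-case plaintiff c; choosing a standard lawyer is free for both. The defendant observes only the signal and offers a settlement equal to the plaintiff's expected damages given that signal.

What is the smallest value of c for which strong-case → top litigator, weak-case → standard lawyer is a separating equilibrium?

Under separation: top litigator → strong-case (pays 318); standard lawyer → weak-case (pays 234).
Strong-case: 318 − 25 = 293 ≥ 234 − 0 = 234. Holds regardless of c. ✓
Weak-case: 234 − 0 ≥ 318 − c, so c ≥ 318 − 234 = 84.

84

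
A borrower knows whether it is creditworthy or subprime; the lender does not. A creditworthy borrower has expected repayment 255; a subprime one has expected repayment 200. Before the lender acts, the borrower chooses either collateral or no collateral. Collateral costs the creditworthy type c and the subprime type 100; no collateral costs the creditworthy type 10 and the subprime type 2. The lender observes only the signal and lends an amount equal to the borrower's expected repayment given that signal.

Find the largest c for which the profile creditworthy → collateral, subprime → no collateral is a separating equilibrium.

Under separation: collateral → creditworthy (pays 255); no collateral → subprime (pays 200).
Subprime: 200 − 2 = 198 ≥ 255 − 100 = 155. Holds regardless of c. ✓
Creditworthy: 255 − c ≥ 200 − 10, so c ≤ 255 − 190 = 65.

65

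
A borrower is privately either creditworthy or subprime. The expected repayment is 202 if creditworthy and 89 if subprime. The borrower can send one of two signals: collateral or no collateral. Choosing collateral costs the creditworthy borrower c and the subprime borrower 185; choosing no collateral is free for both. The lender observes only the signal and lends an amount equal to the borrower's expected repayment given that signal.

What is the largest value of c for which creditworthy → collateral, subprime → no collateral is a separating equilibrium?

113

Under separation: collateral → creditworthy (pays 202); no collateral → subprime (pays 89).
Subprime: 89 − 0 = 89 ≥ 202 − 185 = 17. Holds regardless of c. ✓
Creditworthy: 202 − c ≥ 89 − 0, so c ≤ 202 − 89 = 113.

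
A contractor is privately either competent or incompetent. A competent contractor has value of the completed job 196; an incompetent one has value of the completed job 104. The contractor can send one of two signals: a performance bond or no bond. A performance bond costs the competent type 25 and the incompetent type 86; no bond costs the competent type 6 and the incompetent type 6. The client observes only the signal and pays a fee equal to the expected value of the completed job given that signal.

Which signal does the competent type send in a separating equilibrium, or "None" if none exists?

Try competent → bond, incompetent → no bond:
  Under separation the client infers type exactly: bond → competent (pays 196), no bond → incompetent (pays 104).
  Competent: bond gives 196 − 25 = 171; no bond gives 104 − 6 = 98. No deviation. ✓
  Incompetent: no bond gives 104 − 6 = 98; bond gives 196 − 86 = 110. Would deviate. ✗
Try competent → no bond, incompetent → bond:
  Under separation the client infers type exactly: no bond → competent (pays 196), bond → incompetent (pays 104).
  Competent: no bond gives 196 − 6 = 190; bond gives 104 − 25 = 79. No deviation. ✓
  Incompetent: bond gives 104 − 86 = 18; no bond gives 196 − 6 = 190. Would deviate. ✗
Neither assignment is incentive-compatible.

None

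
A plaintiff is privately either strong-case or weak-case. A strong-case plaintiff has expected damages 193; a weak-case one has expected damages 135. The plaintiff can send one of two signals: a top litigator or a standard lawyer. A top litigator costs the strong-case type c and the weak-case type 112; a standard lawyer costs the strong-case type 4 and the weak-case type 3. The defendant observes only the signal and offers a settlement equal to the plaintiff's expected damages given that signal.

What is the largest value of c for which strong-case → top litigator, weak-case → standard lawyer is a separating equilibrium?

62

Under separation: top litigator → strong-case (pays 193); standard lawyer → weak-case (pays 135).
Weak-case: 135 − 3 = 132 ≥ 193 − 112 = 81. Holds regardless of c. ✓
Strong-case: 193 − c ≥ 135 − 4, so c ≤ 193 − 131 = 62.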